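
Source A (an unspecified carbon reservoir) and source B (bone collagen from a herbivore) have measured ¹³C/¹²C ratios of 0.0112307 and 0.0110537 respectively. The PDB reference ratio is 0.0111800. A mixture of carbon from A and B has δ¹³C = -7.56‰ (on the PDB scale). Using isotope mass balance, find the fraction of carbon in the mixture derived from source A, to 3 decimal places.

δ_A = (0.0112307/0.0111800 − 1)×1000 = (1.004535 − 1)×1000 = 4.535‰
δ_B = (0.0110537/0.0111800 − 1)×1000 = (0.988703 − 1)×1000 = -11.297‰
f_A = (δ_mix − δ_B)/(δ_A − δ_B) = (-7.56 − (-11.297))/(4.535 − (-11.297))
f_A = 3.737 / 15.832 = 0.2360

0.236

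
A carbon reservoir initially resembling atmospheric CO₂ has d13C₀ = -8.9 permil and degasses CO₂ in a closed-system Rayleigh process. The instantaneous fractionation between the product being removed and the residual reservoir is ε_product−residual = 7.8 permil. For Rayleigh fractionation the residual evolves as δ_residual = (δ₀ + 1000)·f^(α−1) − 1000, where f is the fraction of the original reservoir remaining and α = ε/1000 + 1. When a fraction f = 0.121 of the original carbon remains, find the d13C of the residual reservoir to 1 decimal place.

Rayleigh residual: δ_res = (δ₀ + 1000)·f^(α−1) − 1000
α = ε/1000 + 1 = 1.00780, so α − 1 = 0.00780
f^(α−1) = 0.121^(0.00780) = 0.983662
δ_res = (-8.9 + 1000) × 0.983662 − 1000 = 974.907 − 1000 = -25.09 permil

-25.1 permil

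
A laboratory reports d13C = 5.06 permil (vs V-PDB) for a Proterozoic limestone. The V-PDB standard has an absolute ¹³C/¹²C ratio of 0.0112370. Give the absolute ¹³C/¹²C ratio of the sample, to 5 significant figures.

0.011294

R_sample = R_standard × (d13C/1000 + 1)
R_sample = 0.0112370 × (5.06/1000 + 1) = 0.0112370 × 1.005060
R_sample = 0.0112939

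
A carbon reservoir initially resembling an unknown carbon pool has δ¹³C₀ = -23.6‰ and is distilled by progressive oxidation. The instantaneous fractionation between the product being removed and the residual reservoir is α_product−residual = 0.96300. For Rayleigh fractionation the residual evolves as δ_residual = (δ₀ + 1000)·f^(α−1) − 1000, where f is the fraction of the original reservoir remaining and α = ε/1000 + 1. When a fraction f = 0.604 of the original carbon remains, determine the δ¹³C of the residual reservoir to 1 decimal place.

Rayleigh residual: δ_res = (δ₀ + 1000)·f^(α−1) − 1000
α − 1 = -0.03700
f^(α−1) = 0.604^(-0.03700) = 1.018830
δ_res = (-23.6 + 1000) × 1.018830 − 1000 = 994.785 − 1000 = -5.21‰

-5.2‰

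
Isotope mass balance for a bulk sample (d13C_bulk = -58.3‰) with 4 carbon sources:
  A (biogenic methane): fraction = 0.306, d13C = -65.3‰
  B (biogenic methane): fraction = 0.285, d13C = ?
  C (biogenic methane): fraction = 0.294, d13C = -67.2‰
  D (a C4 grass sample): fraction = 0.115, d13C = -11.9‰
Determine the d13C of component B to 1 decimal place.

Isotope mass balance: δ_bulk = Σ fᵢ·δᵢ.
-58.3 = 0.306×(-65.3) + 0.285×δ_B + 0.294×(-67.2) + 0.115×(-11.9)
0.285·δ_B = -58.3 − (-41.107) = -17.193
δ_B = -17.193 / 0.285 = -60.33‰

-60.3‰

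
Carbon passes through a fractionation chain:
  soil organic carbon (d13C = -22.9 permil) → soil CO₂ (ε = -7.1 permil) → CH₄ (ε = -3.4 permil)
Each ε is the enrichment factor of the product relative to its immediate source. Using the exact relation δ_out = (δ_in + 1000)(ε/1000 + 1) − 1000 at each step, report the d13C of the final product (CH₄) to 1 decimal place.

-33.1 permil

step 1: δ = (-22.90 + 1000)·(-7.1/1000 + 1) − 1000 = -29.84 permil
step 2: δ = (-29.84 + 1000)·(-3.4/1000 + 1) − 1000 = -33.14 permil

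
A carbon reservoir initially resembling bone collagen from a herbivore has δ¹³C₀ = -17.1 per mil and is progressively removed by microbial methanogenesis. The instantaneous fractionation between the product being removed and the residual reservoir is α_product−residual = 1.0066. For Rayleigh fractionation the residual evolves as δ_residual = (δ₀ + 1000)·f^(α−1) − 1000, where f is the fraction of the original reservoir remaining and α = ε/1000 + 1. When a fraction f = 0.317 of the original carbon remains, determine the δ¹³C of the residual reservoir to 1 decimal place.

Rayleigh residual: δ_res = (δ₀ + 1000)·f^(α−1) − 1000
α − 1 = 0.00660
f^(α−1) = 0.317^(0.00660) = 0.992446
δ_res = (-17.1 + 1000) × 0.992446 − 1000 = 975.475 − 1000 = -24.52 per mil

-24.5 per mil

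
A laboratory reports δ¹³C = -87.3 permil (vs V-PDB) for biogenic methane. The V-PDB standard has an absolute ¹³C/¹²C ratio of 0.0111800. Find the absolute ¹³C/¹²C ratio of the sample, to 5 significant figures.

0.010204

R_sample = R_standard × (δ¹³C/1000 + 1)
R_sample = 0.0111800 × (-87.3/1000 + 1) = 0.0111800 × 0.912700
R_sample = 0.0102040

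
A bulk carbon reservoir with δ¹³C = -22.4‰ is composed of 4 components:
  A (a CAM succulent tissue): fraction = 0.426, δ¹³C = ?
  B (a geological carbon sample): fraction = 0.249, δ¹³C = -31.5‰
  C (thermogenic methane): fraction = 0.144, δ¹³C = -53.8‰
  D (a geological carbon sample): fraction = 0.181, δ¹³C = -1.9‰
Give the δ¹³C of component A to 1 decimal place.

-15.2‰

Isotope mass balance: δ_bulk = Σ fᵢ·δᵢ.
-22.4 = 0.426×δ_A + 0.249×(-31.5) + 0.144×(-53.8) + 0.181×(-1.9)
0.426·δ_A = -22.4 − (-15.935) = -6.465
δ_A = -6.465 / 0.426 = -15.18‰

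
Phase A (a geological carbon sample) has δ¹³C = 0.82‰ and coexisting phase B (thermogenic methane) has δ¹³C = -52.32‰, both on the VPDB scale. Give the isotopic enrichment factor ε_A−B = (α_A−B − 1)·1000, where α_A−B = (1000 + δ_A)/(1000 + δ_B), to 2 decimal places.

56.07‰

α_A−B = (1000 + 0.82) / (1000 + -52.32) = 1000.82 / 947.68 = 1.056074
ε_A−B = (1.056074 − 1) × 1000 = 56.074‰
(The approximation ε ≈ δ_A − δ_B would give 53.14‰.)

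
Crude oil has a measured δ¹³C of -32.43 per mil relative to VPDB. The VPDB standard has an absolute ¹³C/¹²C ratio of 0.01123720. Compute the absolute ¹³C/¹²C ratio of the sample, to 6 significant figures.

R_sample = R_standard × (δ¹³C/1000 + 1)
R_sample = 0.01123720 × (-32.43/1000 + 1) = 0.01123720 × 0.967570
R_sample = 0.0108728

0.0108728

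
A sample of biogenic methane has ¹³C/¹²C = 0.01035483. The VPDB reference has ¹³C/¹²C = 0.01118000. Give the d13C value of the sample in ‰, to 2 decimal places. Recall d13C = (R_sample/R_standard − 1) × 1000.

d13C = (R_sample / R_standard − 1) × 1000
R_sample / R_standard = 0.01035483 / 0.01118000 = 0.926192
d13C = (0.926192 − 1) × 1000 = -73.808‰

-73.81‰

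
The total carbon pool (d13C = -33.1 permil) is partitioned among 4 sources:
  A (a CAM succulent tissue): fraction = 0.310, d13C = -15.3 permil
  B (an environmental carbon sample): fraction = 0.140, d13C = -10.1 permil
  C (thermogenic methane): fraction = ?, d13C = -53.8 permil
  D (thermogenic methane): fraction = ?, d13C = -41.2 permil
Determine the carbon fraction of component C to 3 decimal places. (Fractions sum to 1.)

0.340

Let f_C and f_D be the unknown fractions; fractions sum to 1 so f_C + f_D = 0.550.
Mass balance: Σ fᵢ·δᵢ = δ_bulk ⇒ f_C·(-53.8) + f_D·(-41.2) = -33.1 − (-6.157) = -26.943
Substitute f_D = 0.550 − f_C:
f_C·(-53.8 − -41.2) = -26.943 − 0.550×(-41.2) = -4.283
f_C = -4.283 / -12.6 = 0.3399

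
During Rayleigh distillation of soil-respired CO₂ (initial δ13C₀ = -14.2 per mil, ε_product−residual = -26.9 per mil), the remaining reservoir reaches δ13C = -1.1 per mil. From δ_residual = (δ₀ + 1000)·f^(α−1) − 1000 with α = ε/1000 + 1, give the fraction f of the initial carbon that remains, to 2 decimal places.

α − 1 = ε/1000 = -0.0269
(δ_res + 1000)/(δ₀ + 1000) = (-1.1 + 1000)/(-14.2 + 1000) = 998.9/985.8 = 1.013289
f = 1.013289^(1/-0.0269) = exp(ln(1.013289)/-0.0269) = exp(0.01320/-0.0269)
f = exp(-0.4908) = 0.6122

0.61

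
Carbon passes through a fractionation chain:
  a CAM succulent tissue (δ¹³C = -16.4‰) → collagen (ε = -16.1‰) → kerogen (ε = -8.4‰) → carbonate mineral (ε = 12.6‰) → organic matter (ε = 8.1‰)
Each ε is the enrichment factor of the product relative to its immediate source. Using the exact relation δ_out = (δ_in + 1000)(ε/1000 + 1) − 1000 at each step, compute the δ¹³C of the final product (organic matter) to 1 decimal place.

-20.4‰

step 1: δ = (-16.40 + 1000)·(-16.1/1000 + 1) − 1000 = -32.24‰
step 2: δ = (-32.24 + 1000)·(-8.4/1000 + 1) − 1000 = -40.37‰
step 3: δ = (-40.37 + 1000)·(12.6/1000 + 1) − 1000 = -28.27‰
step 4: δ = (-28.27 + 1000)·(8.1/1000 + 1) − 1000 = -20.40‰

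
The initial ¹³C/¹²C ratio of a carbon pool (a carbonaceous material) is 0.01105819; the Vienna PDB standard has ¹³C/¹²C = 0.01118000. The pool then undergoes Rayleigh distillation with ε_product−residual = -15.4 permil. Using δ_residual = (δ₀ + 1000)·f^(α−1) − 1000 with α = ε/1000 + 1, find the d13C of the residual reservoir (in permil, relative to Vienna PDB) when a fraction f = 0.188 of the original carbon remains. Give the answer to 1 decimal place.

δ₀ = (0.01105819/0.01118000 − 1)×1000 = (0.989105 − 1)×1000 = -10.895 permil
α − 1 = ε/1000 = -0.0154
f^(α−1) = 0.188^(-0.0154) = 1.026072
δ_res = (-10.895 + 1000) × 1.026072 − 1000 = 1014.893 − 1000 = 14.89 permil

14.9 permil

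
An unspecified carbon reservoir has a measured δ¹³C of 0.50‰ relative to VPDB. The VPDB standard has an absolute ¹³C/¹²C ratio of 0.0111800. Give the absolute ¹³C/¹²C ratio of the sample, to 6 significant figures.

R_sample = R_standard × (δ¹³C/1000 + 1)
R_sample = 0.0111800 × (0.50/1000 + 1) = 0.0111800 × 1.000500
R_sample = 0.0111856

0.0111856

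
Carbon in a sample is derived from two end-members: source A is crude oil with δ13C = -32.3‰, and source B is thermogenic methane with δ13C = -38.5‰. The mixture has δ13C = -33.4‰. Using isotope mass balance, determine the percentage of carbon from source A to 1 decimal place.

82.3%

δ_mix = f_A·δ_A + (1 − f_A)·δ_B  ⇒  f_A = (δ_mix − δ_B)/(δ_A − δ_B)
f_A = (-33.4 − (-38.5)) / (-32.3 − (-38.5))
f_A = 5.1 / 6.2 = 0.8226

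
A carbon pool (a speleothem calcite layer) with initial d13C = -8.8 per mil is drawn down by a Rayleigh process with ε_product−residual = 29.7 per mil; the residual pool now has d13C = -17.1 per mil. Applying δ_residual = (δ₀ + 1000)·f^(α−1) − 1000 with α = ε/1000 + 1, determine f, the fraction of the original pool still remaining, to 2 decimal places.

0.75

α − 1 = ε/1000 = 0.0297
(δ_res + 1000)/(δ₀ + 1000) = (-17.1 + 1000)/(-8.8 + 1000) = 982.9/991.2 = 0.991626
f = 0.991626^(1/0.0297) = exp(ln(0.991626)/0.0297) = exp(-0.00841/0.0297)
f = exp(-0.2831) = 0.7534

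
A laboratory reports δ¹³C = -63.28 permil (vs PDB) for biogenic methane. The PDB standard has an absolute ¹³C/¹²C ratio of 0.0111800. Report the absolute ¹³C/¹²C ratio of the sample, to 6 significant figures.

0.0104725

R_sample = R_standard × (δ¹³C/1000 + 1)
R_sample = 0.0111800 × (-63.28/1000 + 1) = 0.0111800 × 0.936720
R_sample = 0.0104725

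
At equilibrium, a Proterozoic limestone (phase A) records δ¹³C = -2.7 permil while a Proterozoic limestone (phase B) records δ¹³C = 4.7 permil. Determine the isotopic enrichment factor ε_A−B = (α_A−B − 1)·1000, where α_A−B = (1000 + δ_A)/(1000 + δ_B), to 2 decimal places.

α_A−B = (1000 + -2.7) / (1000 + 4.7) = 997.3 / 1004.7 = 0.992635
ε_A−B = (0.992635 − 1) × 1000 = -7.365 permil
(The approximation ε ≈ δ_A − δ_B would give -7.4 permil.)

-7.37 permil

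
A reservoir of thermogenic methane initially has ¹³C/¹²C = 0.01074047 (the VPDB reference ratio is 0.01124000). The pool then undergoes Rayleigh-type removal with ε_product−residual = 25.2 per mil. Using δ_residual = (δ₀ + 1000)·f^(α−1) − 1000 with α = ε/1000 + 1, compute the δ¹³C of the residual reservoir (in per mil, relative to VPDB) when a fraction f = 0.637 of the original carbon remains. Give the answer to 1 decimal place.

δ₀ = (0.01074047/0.01124000 − 1)×1000 = (0.955558 − 1)×1000 = -44.442 per mil
α − 1 = ε/1000 = 0.0252
f^(α−1) = 0.637^(0.0252) = 0.988699
δ_res = (-44.442 + 1000) × 0.988699 − 1000 = 944.760 − 1000 = -55.24 per mil

-55.2 per mil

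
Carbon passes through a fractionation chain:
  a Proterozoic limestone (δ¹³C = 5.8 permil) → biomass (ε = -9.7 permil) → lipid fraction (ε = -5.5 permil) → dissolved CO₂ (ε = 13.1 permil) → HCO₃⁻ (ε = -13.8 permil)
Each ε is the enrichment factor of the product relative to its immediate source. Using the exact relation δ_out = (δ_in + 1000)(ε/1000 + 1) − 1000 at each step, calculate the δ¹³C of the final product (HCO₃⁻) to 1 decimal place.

-10.3 permil

step 1: δ = (5.80 + 1000)·(-9.7/1000 + 1) − 1000 = -3.96 permil
step 2: δ = (-3.96 + 1000)·(-5.5/1000 + 1) − 1000 = -9.43 permil
step 3: δ = (-9.43 + 1000)·(13.1/1000 + 1) − 1000 = 3.54 permil
step 4: δ = (3.54 + 1000)·(-13.8/1000 + 1) − 1000 = -10.31 permil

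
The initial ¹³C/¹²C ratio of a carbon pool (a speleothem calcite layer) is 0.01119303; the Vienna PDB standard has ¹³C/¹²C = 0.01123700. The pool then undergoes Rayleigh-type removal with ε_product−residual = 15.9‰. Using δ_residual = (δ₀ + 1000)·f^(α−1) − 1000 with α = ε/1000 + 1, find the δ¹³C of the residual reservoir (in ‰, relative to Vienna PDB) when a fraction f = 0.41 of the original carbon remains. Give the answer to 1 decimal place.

δ₀ = (0.01119303/0.01123700 − 1)×1000 = (0.996087 − 1)×1000 = -3.913‰
α − 1 = ε/1000 = 0.0159
f^(α−1) = 0.41^(0.0159) = 0.985924
δ_res = (-3.913 + 1000) × 0.985924 − 1000 = 982.066 − 1000 = -17.93‰

-17.9‰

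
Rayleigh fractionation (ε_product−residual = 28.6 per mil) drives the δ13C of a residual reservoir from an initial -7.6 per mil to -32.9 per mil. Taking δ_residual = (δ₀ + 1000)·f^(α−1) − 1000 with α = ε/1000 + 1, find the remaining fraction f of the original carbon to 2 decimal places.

α − 1 = ε/1000 = 0.0286
(δ_res + 1000)/(δ₀ + 1000) = (-32.9 + 1000)/(-7.6 + 1000) = 967.1/992.4 = 0.974506
f = 0.974506^(1/0.0286) = exp(ln(0.974506)/0.0286) = exp(-0.02582/0.0286)
f = exp(-0.9029) = 0.4054

0.41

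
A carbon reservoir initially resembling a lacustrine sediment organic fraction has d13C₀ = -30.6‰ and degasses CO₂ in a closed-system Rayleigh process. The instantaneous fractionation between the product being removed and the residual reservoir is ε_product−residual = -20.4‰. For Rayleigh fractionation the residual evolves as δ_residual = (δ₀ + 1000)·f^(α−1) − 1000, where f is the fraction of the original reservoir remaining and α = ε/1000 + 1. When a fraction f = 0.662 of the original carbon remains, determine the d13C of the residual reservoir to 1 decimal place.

Rayleigh residual: δ_res = (δ₀ + 1000)·f^(α−1) − 1000
α = ε/1000 + 1 = 0.97960, so α − 1 = -0.02040
f^(α−1) = 0.662^(-0.02040) = 1.008450
δ_res = (-30.6 + 1000) × 1.008450 − 1000 = 977.592 − 1000 = -22.41‰

-22.4‰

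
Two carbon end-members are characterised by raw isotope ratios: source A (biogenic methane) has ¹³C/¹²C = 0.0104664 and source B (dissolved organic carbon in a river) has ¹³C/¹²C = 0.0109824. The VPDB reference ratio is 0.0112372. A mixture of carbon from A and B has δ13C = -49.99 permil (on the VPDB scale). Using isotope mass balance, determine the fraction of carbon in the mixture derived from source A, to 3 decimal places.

δ_A = (0.0104664/0.0112372 − 1)×1000 = (0.931406 − 1)×1000 = -68.594 permil
δ_B = (0.0109824/0.0112372 − 1)×1000 = (0.977325 − 1)×1000 = -22.675 permil
f_A = (δ_mix − δ_B)/(δ_A − δ_B) = (-49.99 − (-22.675))/(-68.594 − (-22.675))
f_A = -27.315 / -45.919 = 0.5949

0.595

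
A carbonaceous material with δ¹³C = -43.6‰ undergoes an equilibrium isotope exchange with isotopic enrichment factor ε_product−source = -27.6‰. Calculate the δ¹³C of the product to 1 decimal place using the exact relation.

Exactly, δ_product = (δ_source + 1000)·(ε/1000 + 1) − 1000.
δ_product = (-43.6 + 1000) × (-27.6/1000 + 1) − 1000
δ_product = -70.00‰

-70.0‰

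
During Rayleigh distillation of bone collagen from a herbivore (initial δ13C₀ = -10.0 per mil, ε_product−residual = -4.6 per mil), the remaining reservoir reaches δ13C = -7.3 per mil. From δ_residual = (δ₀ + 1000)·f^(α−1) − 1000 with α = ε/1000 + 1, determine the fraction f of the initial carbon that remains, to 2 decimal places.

α − 1 = ε/1000 = -0.0046
(δ_res + 1000)/(δ₀ + 1000) = (-7.3 + 1000)/(-10.0 + 1000) = 992.7/990.0 = 1.002727
f = 1.002727^(1/-0.0046) = exp(ln(1.002727)/-0.0046) = exp(0.00272/-0.0046)
f = exp(-0.5921) = 0.5532

0.55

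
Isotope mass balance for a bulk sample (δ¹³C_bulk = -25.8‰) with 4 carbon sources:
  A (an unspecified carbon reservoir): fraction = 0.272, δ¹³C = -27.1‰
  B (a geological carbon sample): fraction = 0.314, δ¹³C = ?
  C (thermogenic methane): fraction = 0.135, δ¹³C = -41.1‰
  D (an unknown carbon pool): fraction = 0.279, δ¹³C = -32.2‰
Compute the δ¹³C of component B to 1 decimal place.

Isotope mass balance: δ_bulk = Σ fᵢ·δᵢ.
-25.8 = 0.272×(-27.1) + 0.314×δ_B + 0.135×(-41.1) + 0.279×(-32.2)
0.314·δ_B = -25.8 − (-21.904) = -3.896
δ_B = -3.896 / 0.314 = -12.41‰

-12.4‰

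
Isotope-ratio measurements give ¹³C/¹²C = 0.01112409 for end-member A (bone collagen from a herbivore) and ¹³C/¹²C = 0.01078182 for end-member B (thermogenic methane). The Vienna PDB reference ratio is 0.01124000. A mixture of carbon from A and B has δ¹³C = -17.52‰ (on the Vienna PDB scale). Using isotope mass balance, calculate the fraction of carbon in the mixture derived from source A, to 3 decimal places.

0.763

δ_A = (0.01112409/0.01124000 − 1)×1000 = (0.989688 − 1)×1000 = -10.312‰
δ_B = (0.01078182/0.01124000 − 1)×1000 = (0.959237 − 1)×1000 = -40.763‰
f_A = (δ_mix − δ_B)/(δ_A − δ_B) = (-17.52 − (-40.763))/(-10.312 − (-40.763))
f_A = 23.243 / 30.451 = 0.7633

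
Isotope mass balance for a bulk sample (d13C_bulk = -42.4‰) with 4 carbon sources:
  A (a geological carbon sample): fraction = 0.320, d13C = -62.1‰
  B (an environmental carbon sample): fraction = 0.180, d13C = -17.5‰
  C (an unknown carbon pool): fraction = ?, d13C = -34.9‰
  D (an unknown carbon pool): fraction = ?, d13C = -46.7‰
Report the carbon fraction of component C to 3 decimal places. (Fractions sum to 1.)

Let f_C and f_D be the unknown fractions; fractions sum to 1 so f_C + f_D = 0.500.
Mass balance: Σ fᵢ·δᵢ = δ_bulk ⇒ f_C·(-34.9) + f_D·(-46.7) = -42.4 − (-23.022) = -19.378
Substitute f_D = 0.500 − f_C:
f_C·(-34.9 − -46.7) = -19.378 − 0.500×(-46.7) = 3.972
f_C = 3.972 / 11.8 = 0.3366

0.337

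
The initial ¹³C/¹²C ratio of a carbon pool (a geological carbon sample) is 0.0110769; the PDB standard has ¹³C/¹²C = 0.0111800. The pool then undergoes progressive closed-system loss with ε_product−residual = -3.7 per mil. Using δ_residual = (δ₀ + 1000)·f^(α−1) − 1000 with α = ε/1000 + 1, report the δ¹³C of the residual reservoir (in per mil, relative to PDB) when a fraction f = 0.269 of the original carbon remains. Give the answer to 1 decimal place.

-4.4 per mil

δ₀ = (0.0110769/0.0111800 − 1)×1000 = (0.990778 − 1)×1000 = -9.222 per mil
α − 1 = ε/1000 = -0.0037
f^(α−1) = 0.269^(-0.0037) = 1.004870
δ_res = (-9.222 + 1000) × 1.004870 − 1000 = 995.603 − 1000 = -4.40 per mil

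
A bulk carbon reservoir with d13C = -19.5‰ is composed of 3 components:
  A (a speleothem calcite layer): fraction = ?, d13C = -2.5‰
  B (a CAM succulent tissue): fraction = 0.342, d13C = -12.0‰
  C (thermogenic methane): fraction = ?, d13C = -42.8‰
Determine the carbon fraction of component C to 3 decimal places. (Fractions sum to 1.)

0.341

Let f_C and f_A be the unknown fractions; fractions sum to 1 so f_C + f_A = 0.658.
Mass balance: Σ fᵢ·δᵢ = δ_bulk ⇒ f_C·(-42.8) + f_A·(-2.5) = -19.5 − (-4.104) = -15.396
Substitute f_A = 0.658 − f_C:
f_C·(-42.8 − -2.5) = -15.396 − 0.658×(-2.5) = -13.751
f_C = -13.751 / -40.3 = 0.3412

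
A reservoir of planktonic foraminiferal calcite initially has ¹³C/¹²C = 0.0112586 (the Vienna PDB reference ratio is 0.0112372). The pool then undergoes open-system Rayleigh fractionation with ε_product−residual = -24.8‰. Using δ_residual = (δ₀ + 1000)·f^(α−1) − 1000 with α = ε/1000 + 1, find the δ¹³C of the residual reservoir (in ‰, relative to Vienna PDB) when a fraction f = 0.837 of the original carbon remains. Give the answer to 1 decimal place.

6.3‰

δ₀ = (0.0112586/0.0112372 − 1)×1000 = (1.001904 − 1)×1000 = 1.904‰
α − 1 = ε/1000 = -0.0248
f^(α−1) = 0.837^(-0.0248) = 1.004422
δ_res = (1.904 + 1000) × 1.004422 − 1000 = 1006.335 − 1000 = 6.34‰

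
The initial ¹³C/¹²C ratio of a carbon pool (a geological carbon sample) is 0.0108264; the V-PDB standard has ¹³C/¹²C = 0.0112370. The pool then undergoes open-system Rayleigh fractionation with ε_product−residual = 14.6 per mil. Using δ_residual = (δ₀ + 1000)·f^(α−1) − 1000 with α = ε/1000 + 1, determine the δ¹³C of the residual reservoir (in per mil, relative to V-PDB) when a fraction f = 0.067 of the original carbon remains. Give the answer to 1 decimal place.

-73.8 per mil

δ₀ = (0.0108264/0.0112370 − 1)×1000 = (0.963460 − 1)×1000 = -36.540 per mil
α − 1 = ε/1000 = 0.0146
f^(α−1) = 0.067^(0.0146) = 0.961304
δ_res = (-36.540 + 1000) × 0.961304 − 1000 = 926.178 − 1000 = -73.82 per mil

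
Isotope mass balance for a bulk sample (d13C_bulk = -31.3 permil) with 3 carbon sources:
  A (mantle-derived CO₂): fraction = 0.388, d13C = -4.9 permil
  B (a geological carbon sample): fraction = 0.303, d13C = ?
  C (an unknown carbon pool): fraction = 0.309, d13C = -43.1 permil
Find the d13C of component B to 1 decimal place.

-53.1 permil

Isotope mass balance: δ_bulk = Σ fᵢ·δᵢ.
-31.3 = 0.388×(-4.9) + 0.303×δ_B + 0.309×(-43.1)
0.303·δ_B = -31.3 − (-15.219) = -16.081
δ_B = -16.081 / 0.303 = -53.07 permil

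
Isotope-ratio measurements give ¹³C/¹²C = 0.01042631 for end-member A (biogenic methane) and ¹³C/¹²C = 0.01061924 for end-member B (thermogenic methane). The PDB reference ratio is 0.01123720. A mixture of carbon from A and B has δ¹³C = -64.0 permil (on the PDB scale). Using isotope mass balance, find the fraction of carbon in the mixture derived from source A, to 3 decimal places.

δ_A = (0.01042631/0.01123720 − 1)×1000 = (0.927839 − 1)×1000 = -72.161 permil
δ_B = (0.01061924/0.01123720 − 1)×1000 = (0.945008 − 1)×1000 = -54.992 permil
f_A = (δ_mix − δ_B)/(δ_A − δ_B) = (-64.0 − (-54.992))/(-72.161 − (-54.992))
f_A = -9.008 / -17.169 = 0.5247

0.525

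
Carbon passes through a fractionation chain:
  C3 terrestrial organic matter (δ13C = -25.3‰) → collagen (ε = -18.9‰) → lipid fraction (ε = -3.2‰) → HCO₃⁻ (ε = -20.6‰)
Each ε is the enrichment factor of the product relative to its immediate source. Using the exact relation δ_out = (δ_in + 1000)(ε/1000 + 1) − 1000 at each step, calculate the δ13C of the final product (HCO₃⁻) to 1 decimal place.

step 1: δ = (-25.30 + 1000)·(-18.9/1000 + 1) − 1000 = -43.72‰
step 2: δ = (-43.72 + 1000)·(-3.2/1000 + 1) − 1000 = -46.78‰
step 3: δ = (-46.78 + 1000)·(-20.6/1000 + 1) − 1000 = -66.42‰

-66.4‰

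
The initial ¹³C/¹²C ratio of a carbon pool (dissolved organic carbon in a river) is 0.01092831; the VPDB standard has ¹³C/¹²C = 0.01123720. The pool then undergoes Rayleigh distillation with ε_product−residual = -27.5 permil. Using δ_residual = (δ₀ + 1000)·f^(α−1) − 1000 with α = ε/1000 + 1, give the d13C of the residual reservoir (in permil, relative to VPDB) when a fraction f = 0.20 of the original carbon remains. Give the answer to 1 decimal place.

16.5 permil

δ₀ = (0.01092831/0.01123720 − 1)×1000 = (0.972512 − 1)×1000 = -27.488 permil
α − 1 = ε/1000 = -0.0275
f^(α−1) = 0.20^(-0.0275) = 1.045254
δ_res = (-27.488 + 1000) × 1.045254 − 1000 = 1016.522 − 1000 = 16.52 permil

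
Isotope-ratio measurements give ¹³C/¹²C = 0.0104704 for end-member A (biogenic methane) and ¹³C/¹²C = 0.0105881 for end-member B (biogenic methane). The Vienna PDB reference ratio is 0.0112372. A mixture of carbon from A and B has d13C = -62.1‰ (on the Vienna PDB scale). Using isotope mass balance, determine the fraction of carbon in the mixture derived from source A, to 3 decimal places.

0.414

δ_A = (0.0104704/0.0112372 − 1)×1000 = (0.931762 − 1)×1000 = -68.238‰
δ_B = (0.0105881/0.0112372 − 1)×1000 = (0.942237 − 1)×1000 = -57.763‰
f_A = (δ_mix − δ_B)/(δ_A − δ_B) = (-62.1 − (-57.763))/(-68.238 − (-57.763))
f_A = -4.337 / -10.474 = 0.4140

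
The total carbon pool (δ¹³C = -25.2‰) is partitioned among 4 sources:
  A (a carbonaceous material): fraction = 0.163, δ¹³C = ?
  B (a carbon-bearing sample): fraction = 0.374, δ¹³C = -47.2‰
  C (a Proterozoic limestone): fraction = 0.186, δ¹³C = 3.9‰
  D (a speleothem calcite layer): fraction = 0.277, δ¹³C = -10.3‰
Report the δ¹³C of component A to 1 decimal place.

Isotope mass balance: δ_bulk = Σ fᵢ·δᵢ.
-25.2 = 0.163×δ_A + 0.374×(-47.2) + 0.186×(3.9) + 0.277×(-10.3)
0.163·δ_A = -25.2 − (-19.781) = -5.419
δ_A = -5.419 / 0.163 = -33.25‰

-33.2‰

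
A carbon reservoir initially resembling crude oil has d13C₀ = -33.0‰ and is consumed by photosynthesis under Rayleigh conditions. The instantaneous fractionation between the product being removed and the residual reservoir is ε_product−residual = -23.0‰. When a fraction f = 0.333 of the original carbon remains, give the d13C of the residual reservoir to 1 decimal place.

Rayleigh residual: δ_res = (δ₀ + 1000)·f^(α−1) − 1000
α = ε/1000 + 1 = 0.97700, so α − 1 = -0.02300
f^(α−1) = 0.333^(-0.02300) = 1.025614
δ_res = (-33.0 + 1000) × 1.025614 − 1000 = 991.768 − 1000 = -8.23‰

-8.2‰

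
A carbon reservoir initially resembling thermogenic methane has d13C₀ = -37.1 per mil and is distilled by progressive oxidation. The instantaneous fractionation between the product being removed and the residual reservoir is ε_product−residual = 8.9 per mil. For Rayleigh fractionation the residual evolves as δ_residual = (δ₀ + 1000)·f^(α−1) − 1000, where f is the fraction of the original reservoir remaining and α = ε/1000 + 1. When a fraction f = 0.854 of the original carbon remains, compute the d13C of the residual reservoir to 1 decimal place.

Rayleigh residual: δ_res = (δ₀ + 1000)·f^(α−1) − 1000
α = ε/1000 + 1 = 1.00890, so α − 1 = 0.00890
f^(α−1) = 0.854^(0.00890) = 0.998596
δ_res = (-37.1 + 1000) × 0.998596 − 1000 = 961.548 − 1000 = -38.45 per mil

-38.5 per mil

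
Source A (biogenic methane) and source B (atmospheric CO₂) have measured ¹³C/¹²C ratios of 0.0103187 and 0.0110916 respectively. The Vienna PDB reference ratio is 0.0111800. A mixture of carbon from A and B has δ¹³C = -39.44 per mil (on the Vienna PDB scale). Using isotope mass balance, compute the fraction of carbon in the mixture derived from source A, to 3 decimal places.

0.456

δ_A = (0.0103187/0.0111800 − 1)×1000 = (0.922961 − 1)×1000 = -77.039 per mil
δ_B = (0.0110916/0.0111800 − 1)×1000 = (0.992093 − 1)×1000 = -7.907 per mil
f_A = (δ_mix − δ_B)/(δ_A − δ_B) = (-39.44 − (-7.907))/(-77.039 − (-7.907))
f_A = -31.533 / -69.132 = 0.4561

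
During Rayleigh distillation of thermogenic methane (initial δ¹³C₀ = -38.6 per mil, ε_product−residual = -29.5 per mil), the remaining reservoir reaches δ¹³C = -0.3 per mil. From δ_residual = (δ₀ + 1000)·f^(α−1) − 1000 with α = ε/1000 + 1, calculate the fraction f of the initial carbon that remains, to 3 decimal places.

α − 1 = ε/1000 = -0.0295
(δ_res + 1000)/(δ₀ + 1000) = (-0.3 + 1000)/(-38.6 + 1000) = 999.7/961.4 = 1.039838
f = 1.039838^(1/-0.0295) = exp(ln(1.039838)/-0.0295) = exp(0.03906/-0.0295)
f = exp(-1.3242) = 0.2660

0.266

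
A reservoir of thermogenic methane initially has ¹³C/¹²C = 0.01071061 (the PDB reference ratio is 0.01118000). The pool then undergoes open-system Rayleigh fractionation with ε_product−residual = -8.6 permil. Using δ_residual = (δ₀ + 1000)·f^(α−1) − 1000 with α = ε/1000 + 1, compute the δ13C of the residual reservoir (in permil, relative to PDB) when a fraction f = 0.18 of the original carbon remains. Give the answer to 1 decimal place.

δ₀ = (0.01071061/0.01118000 − 1)×1000 = (0.958015 − 1)×1000 = -41.985 permil
α − 1 = ε/1000 = -0.0086
f^(α−1) = 0.18^(-0.0086) = 1.014857
δ_res = (-41.985 + 1000) × 1.014857 − 1000 = 972.248 − 1000 = -27.75 permil

-27.8 permil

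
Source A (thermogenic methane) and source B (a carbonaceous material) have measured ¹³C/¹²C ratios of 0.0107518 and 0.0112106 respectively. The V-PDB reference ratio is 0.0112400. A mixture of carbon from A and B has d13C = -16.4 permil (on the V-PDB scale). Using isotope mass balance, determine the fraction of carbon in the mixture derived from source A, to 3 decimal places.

δ_A = (0.0107518/0.0112400 − 1)×1000 = (0.956566 − 1)×1000 = -43.434 permil
δ_B = (0.0112106/0.0112400 − 1)×1000 = (0.997384 − 1)×1000 = -2.616 permil
f_A = (δ_mix − δ_B)/(δ_A − δ_B) = (-16.4 − (-2.616))/(-43.434 − (-2.616))
f_A = -13.784 / -40.819 = 0.3377

0.338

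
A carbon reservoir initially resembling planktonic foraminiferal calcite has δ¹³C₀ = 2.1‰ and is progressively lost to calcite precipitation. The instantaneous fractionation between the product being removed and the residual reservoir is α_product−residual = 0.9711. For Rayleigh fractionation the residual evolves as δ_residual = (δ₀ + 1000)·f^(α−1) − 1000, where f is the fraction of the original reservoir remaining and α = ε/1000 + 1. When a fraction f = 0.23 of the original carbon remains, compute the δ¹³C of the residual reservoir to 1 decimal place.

Rayleigh residual: δ_res = (δ₀ + 1000)·f^(α−1) − 1000
α − 1 = -0.02890
f^(α−1) = 0.23^(-0.02890) = 1.043389
δ_res = (2.1 + 1000) × 1.043389 − 1000 = 1045.580 − 1000 = 45.58‰

45.6‰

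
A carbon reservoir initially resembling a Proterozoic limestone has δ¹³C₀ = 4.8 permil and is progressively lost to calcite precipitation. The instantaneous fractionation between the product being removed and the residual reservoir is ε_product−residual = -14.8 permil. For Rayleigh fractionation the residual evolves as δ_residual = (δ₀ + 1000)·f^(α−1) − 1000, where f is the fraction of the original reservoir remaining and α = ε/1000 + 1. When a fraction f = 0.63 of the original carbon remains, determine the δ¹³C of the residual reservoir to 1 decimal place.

11.7 permil

Rayleigh residual: δ_res = (δ₀ + 1000)·f^(α−1) − 1000
α = ε/1000 + 1 = 0.98520, so α − 1 = -0.01480
f^(α−1) = 0.63^(-0.01480) = 1.006862
δ_res = (4.8 + 1000) × 1.006862 − 1000 = 1011.694 − 1000 = 11.69 permil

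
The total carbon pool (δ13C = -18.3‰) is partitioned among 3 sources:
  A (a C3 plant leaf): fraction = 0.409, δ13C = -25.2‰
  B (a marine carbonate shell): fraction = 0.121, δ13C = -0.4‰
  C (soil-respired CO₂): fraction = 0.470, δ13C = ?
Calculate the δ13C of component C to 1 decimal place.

-16.9‰

Isotope mass balance: δ_bulk = Σ fᵢ·δᵢ.
-18.3 = 0.409×(-25.2) + 0.121×(-0.4) + 0.470×δ_C
0.470·δ_C = -18.3 − (-10.355) = -7.945
δ_C = -7.945 / 0.470 = -16.90‰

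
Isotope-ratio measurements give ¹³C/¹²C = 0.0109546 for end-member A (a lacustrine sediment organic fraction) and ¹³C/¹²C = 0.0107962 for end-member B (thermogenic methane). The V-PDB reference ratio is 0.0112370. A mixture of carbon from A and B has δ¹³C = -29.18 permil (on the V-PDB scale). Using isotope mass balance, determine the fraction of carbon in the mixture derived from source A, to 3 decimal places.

0.713

δ_A = (0.0109546/0.0112370 − 1)×1000 = (0.974869 − 1)×1000 = -25.131 permil
δ_B = (0.0107962/0.0112370 − 1)×1000 = (0.960772 − 1)×1000 = -39.228 permil
f_A = (δ_mix − δ_B)/(δ_A − δ_B) = (-29.18 − (-39.228))/(-25.131 − (-39.228))
f_A = 10.048 / 14.096 = 0.7128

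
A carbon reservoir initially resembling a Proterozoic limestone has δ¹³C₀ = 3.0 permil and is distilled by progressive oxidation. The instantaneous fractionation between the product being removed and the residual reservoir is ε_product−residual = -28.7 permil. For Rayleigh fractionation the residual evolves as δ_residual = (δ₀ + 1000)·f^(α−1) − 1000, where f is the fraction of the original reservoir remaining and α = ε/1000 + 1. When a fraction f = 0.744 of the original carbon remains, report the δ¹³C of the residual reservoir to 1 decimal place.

11.5 permil

Rayleigh residual: δ_res = (δ₀ + 1000)·f^(α−1) − 1000
α = ε/1000 + 1 = 0.97130, so α − 1 = -0.02870
f^(α−1) = 0.744^(-0.02870) = 1.008523
δ_res = (3.0 + 1000) × 1.008523 − 1000 = 1011.549 − 1000 = 11.55 permil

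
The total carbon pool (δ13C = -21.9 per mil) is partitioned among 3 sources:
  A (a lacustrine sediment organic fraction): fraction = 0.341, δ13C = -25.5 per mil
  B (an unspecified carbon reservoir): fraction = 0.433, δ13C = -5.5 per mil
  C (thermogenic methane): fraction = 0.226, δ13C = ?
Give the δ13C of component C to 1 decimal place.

Isotope mass balance: δ_bulk = Σ fᵢ·δᵢ.
-21.9 = 0.341×(-25.5) + 0.433×(-5.5) + 0.226×δ_C
0.226·δ_C = -21.9 − (-11.077) = -10.823
δ_C = -10.823 / 0.226 = -47.89 per mil

-47.9 per mil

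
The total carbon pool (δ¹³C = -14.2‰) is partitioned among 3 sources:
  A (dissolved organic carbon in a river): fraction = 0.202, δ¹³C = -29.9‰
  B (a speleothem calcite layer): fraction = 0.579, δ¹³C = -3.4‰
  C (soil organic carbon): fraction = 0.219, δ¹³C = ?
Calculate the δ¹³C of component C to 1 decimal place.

Isotope mass balance: δ_bulk = Σ fᵢ·δᵢ.
-14.2 = 0.202×(-29.9) + 0.579×(-3.4) + 0.219×δ_C
0.219·δ_C = -14.2 − (-8.008) = -6.192
δ_C = -6.192 / 0.219 = -28.27‰

-28.3‰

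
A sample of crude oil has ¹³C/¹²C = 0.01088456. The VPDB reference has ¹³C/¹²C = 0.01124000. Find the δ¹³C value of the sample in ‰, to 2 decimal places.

δ¹³C = (R_sample / R_standard − 1) × 1000
R_sample / R_standard = 0.01088456 / 0.01124000 = 0.968377
δ¹³C = (0.968377 − 1) × 1000 = -31.623‰

-31.62‰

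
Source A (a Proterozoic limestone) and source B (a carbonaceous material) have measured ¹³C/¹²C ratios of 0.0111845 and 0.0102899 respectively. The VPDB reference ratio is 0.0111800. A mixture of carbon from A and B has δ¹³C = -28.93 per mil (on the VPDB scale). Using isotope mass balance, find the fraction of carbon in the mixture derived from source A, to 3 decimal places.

δ_A = (0.0111845/0.0111800 − 1)×1000 = (1.000403 − 1)×1000 = 0.403 per mil
δ_B = (0.0102899/0.0111800 − 1)×1000 = (0.920385 − 1)×1000 = -79.615 per mil
f_A = (δ_mix − δ_B)/(δ_A − δ_B) = (-28.93 − (-79.615))/(0.403 − (-79.615))
f_A = 50.685 / 80.018 = 0.6334

0.633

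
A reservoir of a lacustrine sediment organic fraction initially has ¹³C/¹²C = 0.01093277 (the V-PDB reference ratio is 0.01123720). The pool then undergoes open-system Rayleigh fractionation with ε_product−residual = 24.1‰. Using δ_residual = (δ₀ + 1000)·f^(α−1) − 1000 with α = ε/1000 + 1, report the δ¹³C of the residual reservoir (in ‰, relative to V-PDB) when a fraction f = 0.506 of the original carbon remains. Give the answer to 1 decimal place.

δ₀ = (0.01093277/0.01123720 − 1)×1000 = (0.972909 − 1)×1000 = -27.091‰
α − 1 = ε/1000 = 0.0241
f^(α−1) = 0.506^(0.0241) = 0.983717
δ_res = (-27.091 + 1000) × 0.983717 − 1000 = 957.067 − 1000 = -42.93‰

-42.9‰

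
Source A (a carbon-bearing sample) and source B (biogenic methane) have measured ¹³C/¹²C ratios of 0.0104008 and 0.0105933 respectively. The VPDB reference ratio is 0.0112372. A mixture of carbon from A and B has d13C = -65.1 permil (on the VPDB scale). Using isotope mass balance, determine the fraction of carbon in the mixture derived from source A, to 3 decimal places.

δ_A = (0.0104008/0.0112372 − 1)×1000 = (0.925569 − 1)×1000 = -74.431 permil
δ_B = (0.0105933/0.0112372 − 1)×1000 = (0.942699 − 1)×1000 = -57.301 permil
f_A = (δ_mix − δ_B)/(δ_A − δ_B) = (-65.1 − (-57.301))/(-74.431 − (-57.301))
f_A = -7.799 / -17.131 = 0.4553

0.455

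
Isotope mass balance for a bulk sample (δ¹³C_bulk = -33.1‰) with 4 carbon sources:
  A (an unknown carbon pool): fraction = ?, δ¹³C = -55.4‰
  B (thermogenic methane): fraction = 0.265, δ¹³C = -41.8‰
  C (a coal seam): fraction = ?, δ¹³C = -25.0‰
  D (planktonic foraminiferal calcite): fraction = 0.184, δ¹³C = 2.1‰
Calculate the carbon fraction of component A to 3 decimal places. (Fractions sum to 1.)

Let f_A and f_C be the unknown fractions; fractions sum to 1 so f_A + f_C = 0.551.
Mass balance: Σ fᵢ·δᵢ = δ_bulk ⇒ f_A·(-55.4) + f_C·(-25.0) = -33.1 − (-10.691) = -22.409
Substitute f_C = 0.551 − f_A:
f_A·(-55.4 − -25.0) = -22.409 − 0.551×(-25.0) = -8.634
f_A = -8.634 / -30.4 = 0.2840

0.284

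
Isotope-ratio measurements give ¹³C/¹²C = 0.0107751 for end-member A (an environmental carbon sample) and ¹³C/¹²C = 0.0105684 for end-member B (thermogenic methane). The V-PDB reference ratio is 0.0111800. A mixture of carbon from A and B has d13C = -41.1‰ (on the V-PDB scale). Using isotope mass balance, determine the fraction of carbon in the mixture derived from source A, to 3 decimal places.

0.736

δ_A = (0.0107751/0.0111800 − 1)×1000 = (0.963784 − 1)×1000 = -36.216‰
δ_B = (0.0105684/0.0111800 − 1)×1000 = (0.945295 − 1)×1000 = -54.705‰
f_A = (δ_mix − δ_B)/(δ_A − δ_B) = (-41.1 − (-54.705))/(-36.216 − (-54.705))
f_A = 13.605 / 18.488 = 0.7359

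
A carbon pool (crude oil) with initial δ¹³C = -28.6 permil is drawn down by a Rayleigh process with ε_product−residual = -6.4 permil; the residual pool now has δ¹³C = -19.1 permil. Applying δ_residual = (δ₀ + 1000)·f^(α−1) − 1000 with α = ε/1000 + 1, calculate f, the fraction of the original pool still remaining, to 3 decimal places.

α − 1 = ε/1000 = -0.0064
(δ_res + 1000)/(δ₀ + 1000) = (-19.1 + 1000)/(-28.6 + 1000) = 980.9/971.4 = 1.009780
f = 1.009780^(1/-0.0064) = exp(ln(1.009780)/-0.0064) = exp(0.00973/-0.0064)
f = exp(-1.5207) = 0.2186

0.219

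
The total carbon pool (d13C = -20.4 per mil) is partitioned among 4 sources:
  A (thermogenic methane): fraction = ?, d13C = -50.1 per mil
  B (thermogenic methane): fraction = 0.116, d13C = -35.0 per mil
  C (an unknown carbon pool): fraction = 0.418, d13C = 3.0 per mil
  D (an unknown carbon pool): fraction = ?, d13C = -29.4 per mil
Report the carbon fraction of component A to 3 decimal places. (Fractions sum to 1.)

Let f_A and f_D be the unknown fractions; fractions sum to 1 so f_A + f_D = 0.466.
Mass balance: Σ fᵢ·δᵢ = δ_bulk ⇒ f_A·(-50.1) + f_D·(-29.4) = -20.4 − (-2.806) = -17.594
Substitute f_D = 0.466 − f_A:
f_A·(-50.1 − -29.4) = -17.594 − 0.466×(-29.4) = -3.894
f_A = -3.894 / -20.7 = 0.1881

0.188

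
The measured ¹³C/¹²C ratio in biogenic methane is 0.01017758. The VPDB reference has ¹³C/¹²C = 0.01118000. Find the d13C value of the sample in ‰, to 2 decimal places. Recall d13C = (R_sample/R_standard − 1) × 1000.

d13C = (R_sample / R_standard − 1) × 1000
R_sample / R_standard = 0.01017758 / 0.01118000 = 0.910338
d13C = (0.910338 − 1) × 1000 = -89.662‰

-89.66‰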